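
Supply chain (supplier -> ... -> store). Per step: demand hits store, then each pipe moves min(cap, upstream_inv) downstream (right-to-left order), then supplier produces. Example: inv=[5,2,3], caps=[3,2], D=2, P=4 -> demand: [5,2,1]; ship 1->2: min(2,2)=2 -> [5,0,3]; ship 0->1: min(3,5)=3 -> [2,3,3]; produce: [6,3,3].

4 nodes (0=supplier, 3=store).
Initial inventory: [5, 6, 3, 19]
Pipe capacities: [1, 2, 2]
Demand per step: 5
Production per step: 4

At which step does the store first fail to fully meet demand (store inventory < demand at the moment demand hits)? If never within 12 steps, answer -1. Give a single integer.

Step 1: demand=5,sold=5 ship[2->3]=2 ship[1->2]=2 ship[0->1]=1 prod=4 -> [8 5 3 16]
Step 2: demand=5,sold=5 ship[2->3]=2 ship[1->2]=2 ship[0->1]=1 prod=4 -> [11 4 3 13]
Step 3: demand=5,sold=5 ship[2->3]=2 ship[1->2]=2 ship[0->1]=1 prod=4 -> [14 3 3 10]
Step 4: demand=5,sold=5 ship[2->3]=2 ship[1->2]=2 ship[0->1]=1 prod=4 -> [17 2 3 7]
Step 5: demand=5,sold=5 ship[2->3]=2 ship[1->2]=2 ship[0->1]=1 prod=4 -> [20 1 3 4]
Step 6: demand=5,sold=4 ship[2->3]=2 ship[1->2]=1 ship[0->1]=1 prod=4 -> [23 1 2 2]
Step 7: demand=5,sold=2 ship[2->3]=2 ship[1->2]=1 ship[0->1]=1 prod=4 -> [26 1 1 2]
Step 8: demand=5,sold=2 ship[2->3]=1 ship[1->2]=1 ship[0->1]=1 prod=4 -> [29 1 1 1]
Step 9: demand=5,sold=1 ship[2->3]=1 ship[1->2]=1 ship[0->1]=1 prod=4 -> [32 1 1 1]
Step 10: demand=5,sold=1 ship[2->3]=1 ship[1->2]=1 ship[0->1]=1 prod=4 -> [35 1 1 1]
Step 11: demand=5,sold=1 ship[2->3]=1 ship[1->2]=1 ship[0->1]=1 prod=4 -> [38 1 1 1]
Step 12: demand=5,sold=1 ship[2->3]=1 ship[1->2]=1 ship[0->1]=1 prod=4 -> [41 1 1 1]
First stockout at step 6

6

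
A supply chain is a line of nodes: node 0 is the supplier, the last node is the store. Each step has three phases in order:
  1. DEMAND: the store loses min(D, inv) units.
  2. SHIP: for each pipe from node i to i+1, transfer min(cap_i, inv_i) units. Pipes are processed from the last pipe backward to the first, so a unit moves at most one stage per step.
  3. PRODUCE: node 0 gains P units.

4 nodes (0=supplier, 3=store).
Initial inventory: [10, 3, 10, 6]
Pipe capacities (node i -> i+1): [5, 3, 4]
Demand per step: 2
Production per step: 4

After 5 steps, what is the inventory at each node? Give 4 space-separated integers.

Step 1: demand=2,sold=2 ship[2->3]=4 ship[1->2]=3 ship[0->1]=5 prod=4 -> inv=[9 5 9 8]
Step 2: demand=2,sold=2 ship[2->3]=4 ship[1->2]=3 ship[0->1]=5 prod=4 -> inv=[8 7 8 10]
Step 3: demand=2,sold=2 ship[2->3]=4 ship[1->2]=3 ship[0->1]=5 prod=4 -> inv=[7 9 7 12]
Step 4: demand=2,sold=2 ship[2->3]=4 ship[1->2]=3 ship[0->1]=5 prod=4 -> inv=[6 11 6 14]
Step 5: demand=2,sold=2 ship[2->3]=4 ship[1->2]=3 ship[0->1]=5 prod=4 -> inv=[5 13 5 16]

5 13 5 16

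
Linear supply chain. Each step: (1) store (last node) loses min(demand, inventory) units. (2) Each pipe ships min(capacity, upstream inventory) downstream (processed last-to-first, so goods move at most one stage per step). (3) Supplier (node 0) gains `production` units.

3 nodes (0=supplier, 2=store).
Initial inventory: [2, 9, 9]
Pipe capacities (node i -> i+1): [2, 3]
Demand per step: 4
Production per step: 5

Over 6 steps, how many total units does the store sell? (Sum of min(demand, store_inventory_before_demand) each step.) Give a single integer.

Answer: 24

Derivation:
Step 1: sold=4 (running total=4) -> [5 8 8]
Step 2: sold=4 (running total=8) -> [8 7 7]
Step 3: sold=4 (running total=12) -> [11 6 6]
Step 4: sold=4 (running total=16) -> [14 5 5]
Step 5: sold=4 (running total=20) -> [17 4 4]
Step 6: sold=4 (running total=24) -> [20 3 3]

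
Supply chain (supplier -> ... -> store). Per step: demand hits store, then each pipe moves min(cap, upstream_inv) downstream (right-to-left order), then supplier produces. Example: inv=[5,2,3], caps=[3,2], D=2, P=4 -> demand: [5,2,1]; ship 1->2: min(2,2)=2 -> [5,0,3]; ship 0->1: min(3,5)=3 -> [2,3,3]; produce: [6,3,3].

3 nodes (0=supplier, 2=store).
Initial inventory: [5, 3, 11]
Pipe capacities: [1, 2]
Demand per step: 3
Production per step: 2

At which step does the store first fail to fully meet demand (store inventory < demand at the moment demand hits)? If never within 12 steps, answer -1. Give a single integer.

Step 1: demand=3,sold=3 ship[1->2]=2 ship[0->1]=1 prod=2 -> [6 2 10]
Step 2: demand=3,sold=3 ship[1->2]=2 ship[0->1]=1 prod=2 -> [7 1 9]
Step 3: demand=3,sold=3 ship[1->2]=1 ship[0->1]=1 prod=2 -> [8 1 7]
Step 4: demand=3,sold=3 ship[1->2]=1 ship[0->1]=1 prod=2 -> [9 1 5]
Step 5: demand=3,sold=3 ship[1->2]=1 ship[0->1]=1 prod=2 -> [10 1 3]
Step 6: demand=3,sold=3 ship[1->2]=1 ship[0->1]=1 prod=2 -> [11 1 1]
Step 7: demand=3,sold=1 ship[1->2]=1 ship[0->1]=1 prod=2 -> [12 1 1]
Step 8: demand=3,sold=1 ship[1->2]=1 ship[0->1]=1 prod=2 -> [13 1 1]
Step 9: demand=3,sold=1 ship[1->2]=1 ship[0->1]=1 prod=2 -> [14 1 1]
Step 10: demand=3,sold=1 ship[1->2]=1 ship[0->1]=1 prod=2 -> [15 1 1]
Step 11: demand=3,sold=1 ship[1->2]=1 ship[0->1]=1 prod=2 -> [16 1 1]
Step 12: demand=3,sold=1 ship[1->2]=1 ship[0->1]=1 prod=2 -> [17 1 1]
First stockout at step 7

7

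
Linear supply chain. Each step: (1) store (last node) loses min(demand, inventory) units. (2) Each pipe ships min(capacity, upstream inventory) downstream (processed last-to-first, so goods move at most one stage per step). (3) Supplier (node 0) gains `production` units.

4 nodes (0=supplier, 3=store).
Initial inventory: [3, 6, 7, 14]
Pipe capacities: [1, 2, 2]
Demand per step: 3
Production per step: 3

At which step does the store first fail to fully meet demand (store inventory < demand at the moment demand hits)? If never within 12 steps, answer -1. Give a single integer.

Step 1: demand=3,sold=3 ship[2->3]=2 ship[1->2]=2 ship[0->1]=1 prod=3 -> [5 5 7 13]
Step 2: demand=3,sold=3 ship[2->3]=2 ship[1->2]=2 ship[0->1]=1 prod=3 -> [7 4 7 12]
Step 3: demand=3,sold=3 ship[2->3]=2 ship[1->2]=2 ship[0->1]=1 prod=3 -> [9 3 7 11]
Step 4: demand=3,sold=3 ship[2->3]=2 ship[1->2]=2 ship[0->1]=1 prod=3 -> [11 2 7 10]
Step 5: demand=3,sold=3 ship[2->3]=2 ship[1->2]=2 ship[0->1]=1 prod=3 -> [13 1 7 9]
Step 6: demand=3,sold=3 ship[2->3]=2 ship[1->2]=1 ship[0->1]=1 prod=3 -> [15 1 6 8]
Step 7: demand=3,sold=3 ship[2->3]=2 ship[1->2]=1 ship[0->1]=1 prod=3 -> [17 1 5 7]
Step 8: demand=3,sold=3 ship[2->3]=2 ship[1->2]=1 ship[0->1]=1 prod=3 -> [19 1 4 6]
Step 9: demand=3,sold=3 ship[2->3]=2 ship[1->2]=1 ship[0->1]=1 prod=3 -> [21 1 3 5]
Step 10: demand=3,sold=3 ship[2->3]=2 ship[1->2]=1 ship[0->1]=1 prod=3 -> [23 1 2 4]
Step 11: demand=3,sold=3 ship[2->3]=2 ship[1->2]=1 ship[0->1]=1 prod=3 -> [25 1 1 3]
Step 12: demand=3,sold=3 ship[2->3]=1 ship[1->2]=1 ship[0->1]=1 prod=3 -> [27 1 1 1]
No stockout in 12 steps

-1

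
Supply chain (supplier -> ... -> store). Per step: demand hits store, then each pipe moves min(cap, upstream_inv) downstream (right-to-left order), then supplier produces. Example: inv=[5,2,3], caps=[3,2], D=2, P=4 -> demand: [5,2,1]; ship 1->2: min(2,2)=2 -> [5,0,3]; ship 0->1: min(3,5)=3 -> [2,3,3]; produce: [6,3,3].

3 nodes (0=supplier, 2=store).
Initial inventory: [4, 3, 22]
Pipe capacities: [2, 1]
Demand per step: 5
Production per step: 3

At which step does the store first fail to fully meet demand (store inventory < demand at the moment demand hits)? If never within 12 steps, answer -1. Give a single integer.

Step 1: demand=5,sold=5 ship[1->2]=1 ship[0->1]=2 prod=3 -> [5 4 18]
Step 2: demand=5,sold=5 ship[1->2]=1 ship[0->1]=2 prod=3 -> [6 5 14]
Step 3: demand=5,sold=5 ship[1->2]=1 ship[0->1]=2 prod=3 -> [7 6 10]
Step 4: demand=5,sold=5 ship[1->2]=1 ship[0->1]=2 prod=3 -> [8 7 6]
Step 5: demand=5,sold=5 ship[1->2]=1 ship[0->1]=2 prod=3 -> [9 8 2]
Step 6: demand=5,sold=2 ship[1->2]=1 ship[0->1]=2 prod=3 -> [10 9 1]
Step 7: demand=5,sold=1 ship[1->2]=1 ship[0->1]=2 prod=3 -> [11 10 1]
Step 8: demand=5,sold=1 ship[1->2]=1 ship[0->1]=2 prod=3 -> [12 11 1]
Step 9: demand=5,sold=1 ship[1->2]=1 ship[0->1]=2 prod=3 -> [13 12 1]
Step 10: demand=5,sold=1 ship[1->2]=1 ship[0->1]=2 prod=3 -> [14 13 1]
Step 11: demand=5,sold=1 ship[1->2]=1 ship[0->1]=2 prod=3 -> [15 14 1]
Step 12: demand=5,sold=1 ship[1->2]=1 ship[0->1]=2 prod=3 -> [16 15 1]
First stockout at step 6

6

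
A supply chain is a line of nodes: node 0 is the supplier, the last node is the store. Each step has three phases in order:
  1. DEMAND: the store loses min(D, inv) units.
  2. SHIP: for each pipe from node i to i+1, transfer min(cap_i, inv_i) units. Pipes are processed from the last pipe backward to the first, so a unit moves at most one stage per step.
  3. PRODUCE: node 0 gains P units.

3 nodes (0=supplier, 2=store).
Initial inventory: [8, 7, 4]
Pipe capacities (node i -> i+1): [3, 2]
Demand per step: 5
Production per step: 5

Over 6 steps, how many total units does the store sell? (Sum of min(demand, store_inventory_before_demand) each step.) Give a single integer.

Step 1: sold=4 (running total=4) -> [10 8 2]
Step 2: sold=2 (running total=6) -> [12 9 2]
Step 3: sold=2 (running total=8) -> [14 10 2]
Step 4: sold=2 (running total=10) -> [16 11 2]
Step 5: sold=2 (running total=12) -> [18 12 2]
Step 6: sold=2 (running total=14) -> [20 13 2]

Answer: 14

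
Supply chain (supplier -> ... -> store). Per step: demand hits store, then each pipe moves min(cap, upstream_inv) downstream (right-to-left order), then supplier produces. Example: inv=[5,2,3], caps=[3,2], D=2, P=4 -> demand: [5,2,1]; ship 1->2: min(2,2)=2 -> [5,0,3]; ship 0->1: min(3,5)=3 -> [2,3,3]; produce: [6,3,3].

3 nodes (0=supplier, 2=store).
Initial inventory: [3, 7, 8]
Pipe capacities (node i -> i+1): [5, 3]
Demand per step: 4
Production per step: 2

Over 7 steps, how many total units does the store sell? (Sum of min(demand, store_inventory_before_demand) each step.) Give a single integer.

Step 1: sold=4 (running total=4) -> [2 7 7]
Step 2: sold=4 (running total=8) -> [2 6 6]
Step 3: sold=4 (running total=12) -> [2 5 5]
Step 4: sold=4 (running total=16) -> [2 4 4]
Step 5: sold=4 (running total=20) -> [2 3 3]
Step 6: sold=3 (running total=23) -> [2 2 3]
Step 7: sold=3 (running total=26) -> [2 2 2]

Answer: 26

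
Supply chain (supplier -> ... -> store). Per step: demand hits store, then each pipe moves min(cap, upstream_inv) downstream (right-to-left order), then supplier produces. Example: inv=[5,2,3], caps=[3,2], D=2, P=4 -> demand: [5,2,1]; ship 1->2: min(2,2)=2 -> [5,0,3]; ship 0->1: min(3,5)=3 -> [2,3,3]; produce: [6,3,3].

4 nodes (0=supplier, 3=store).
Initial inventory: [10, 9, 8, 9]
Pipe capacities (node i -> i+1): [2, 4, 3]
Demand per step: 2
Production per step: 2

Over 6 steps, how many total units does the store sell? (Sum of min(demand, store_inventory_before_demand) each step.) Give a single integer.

Answer: 12

Derivation:
Step 1: sold=2 (running total=2) -> [10 7 9 10]
Step 2: sold=2 (running total=4) -> [10 5 10 11]
Step 3: sold=2 (running total=6) -> [10 3 11 12]
Step 4: sold=2 (running total=8) -> [10 2 11 13]
Step 5: sold=2 (running total=10) -> [10 2 10 14]
Step 6: sold=2 (running total=12) -> [10 2 9 15]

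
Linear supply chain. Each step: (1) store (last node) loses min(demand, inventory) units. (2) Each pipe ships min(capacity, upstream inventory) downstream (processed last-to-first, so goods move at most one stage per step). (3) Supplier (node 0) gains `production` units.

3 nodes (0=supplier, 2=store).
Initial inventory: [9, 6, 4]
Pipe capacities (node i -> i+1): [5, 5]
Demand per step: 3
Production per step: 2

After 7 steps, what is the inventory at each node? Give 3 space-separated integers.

Step 1: demand=3,sold=3 ship[1->2]=5 ship[0->1]=5 prod=2 -> inv=[6 6 6]
Step 2: demand=3,sold=3 ship[1->2]=5 ship[0->1]=5 prod=2 -> inv=[3 6 8]
Step 3: demand=3,sold=3 ship[1->2]=5 ship[0->1]=3 prod=2 -> inv=[2 4 10]
Step 4: demand=3,sold=3 ship[1->2]=4 ship[0->1]=2 prod=2 -> inv=[2 2 11]
Step 5: demand=3,sold=3 ship[1->2]=2 ship[0->1]=2 prod=2 -> inv=[2 2 10]
Step 6: demand=3,sold=3 ship[1->2]=2 ship[0->1]=2 prod=2 -> inv=[2 2 9]
Step 7: demand=3,sold=3 ship[1->2]=2 ship[0->1]=2 prod=2 -> inv=[2 2 8]

2 2 8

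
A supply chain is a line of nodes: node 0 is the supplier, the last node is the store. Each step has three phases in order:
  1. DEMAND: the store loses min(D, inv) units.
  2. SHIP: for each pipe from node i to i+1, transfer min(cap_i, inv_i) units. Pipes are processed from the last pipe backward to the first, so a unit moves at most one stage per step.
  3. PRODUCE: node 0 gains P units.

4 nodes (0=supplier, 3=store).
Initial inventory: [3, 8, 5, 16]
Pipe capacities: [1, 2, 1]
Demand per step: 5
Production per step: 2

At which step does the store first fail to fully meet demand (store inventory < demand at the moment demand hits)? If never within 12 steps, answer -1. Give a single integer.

Step 1: demand=5,sold=5 ship[2->3]=1 ship[1->2]=2 ship[0->1]=1 prod=2 -> [4 7 6 12]
Step 2: demand=5,sold=5 ship[2->3]=1 ship[1->2]=2 ship[0->1]=1 prod=2 -> [5 6 7 8]
Step 3: demand=5,sold=5 ship[2->3]=1 ship[1->2]=2 ship[0->1]=1 prod=2 -> [6 5 8 4]
Step 4: demand=5,sold=4 ship[2->3]=1 ship[1->2]=2 ship[0->1]=1 prod=2 -> [7 4 9 1]
Step 5: demand=5,sold=1 ship[2->3]=1 ship[1->2]=2 ship[0->1]=1 prod=2 -> [8 3 10 1]
Step 6: demand=5,sold=1 ship[2->3]=1 ship[1->2]=2 ship[0->1]=1 prod=2 -> [9 2 11 1]
Step 7: demand=5,sold=1 ship[2->3]=1 ship[1->2]=2 ship[0->1]=1 prod=2 -> [10 1 12 1]
Step 8: demand=5,sold=1 ship[2->3]=1 ship[1->2]=1 ship[0->1]=1 prod=2 -> [11 1 12 1]
Step 9: demand=5,sold=1 ship[2->3]=1 ship[1->2]=1 ship[0->1]=1 prod=2 -> [12 1 12 1]
Step 10: demand=5,sold=1 ship[2->3]=1 ship[1->2]=1 ship[0->1]=1 prod=2 -> [13 1 12 1]
Step 11: demand=5,sold=1 ship[2->3]=1 ship[1->2]=1 ship[0->1]=1 prod=2 -> [14 1 12 1]
Step 12: demand=5,sold=1 ship[2->3]=1 ship[1->2]=1 ship[0->1]=1 prod=2 -> [15 1 12 1]
First stockout at step 4

4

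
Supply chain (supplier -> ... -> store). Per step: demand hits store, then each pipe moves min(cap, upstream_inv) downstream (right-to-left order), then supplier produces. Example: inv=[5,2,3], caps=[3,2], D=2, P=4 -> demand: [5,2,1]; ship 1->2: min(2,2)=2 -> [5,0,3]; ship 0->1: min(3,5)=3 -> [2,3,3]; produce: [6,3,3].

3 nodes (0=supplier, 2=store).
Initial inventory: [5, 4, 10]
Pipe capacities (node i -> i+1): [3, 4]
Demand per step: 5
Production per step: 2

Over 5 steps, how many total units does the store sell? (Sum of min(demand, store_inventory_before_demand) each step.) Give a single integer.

Step 1: sold=5 (running total=5) -> [4 3 9]
Step 2: sold=5 (running total=10) -> [3 3 7]
Step 3: sold=5 (running total=15) -> [2 3 5]
Step 4: sold=5 (running total=20) -> [2 2 3]
Step 5: sold=3 (running total=23) -> [2 2 2]

Answer: 23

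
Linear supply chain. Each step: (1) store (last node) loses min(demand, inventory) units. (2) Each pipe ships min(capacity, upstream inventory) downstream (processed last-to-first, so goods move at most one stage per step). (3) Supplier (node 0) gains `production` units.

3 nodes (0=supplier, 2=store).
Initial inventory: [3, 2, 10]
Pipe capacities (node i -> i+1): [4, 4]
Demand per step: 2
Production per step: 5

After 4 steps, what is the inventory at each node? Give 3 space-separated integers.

Step 1: demand=2,sold=2 ship[1->2]=2 ship[0->1]=3 prod=5 -> inv=[5 3 10]
Step 2: demand=2,sold=2 ship[1->2]=3 ship[0->1]=4 prod=5 -> inv=[6 4 11]
Step 3: demand=2,sold=2 ship[1->2]=4 ship[0->1]=4 prod=5 -> inv=[7 4 13]
Step 4: demand=2,sold=2 ship[1->2]=4 ship[0->1]=4 prod=5 -> inv=[8 4 15]

8 4 15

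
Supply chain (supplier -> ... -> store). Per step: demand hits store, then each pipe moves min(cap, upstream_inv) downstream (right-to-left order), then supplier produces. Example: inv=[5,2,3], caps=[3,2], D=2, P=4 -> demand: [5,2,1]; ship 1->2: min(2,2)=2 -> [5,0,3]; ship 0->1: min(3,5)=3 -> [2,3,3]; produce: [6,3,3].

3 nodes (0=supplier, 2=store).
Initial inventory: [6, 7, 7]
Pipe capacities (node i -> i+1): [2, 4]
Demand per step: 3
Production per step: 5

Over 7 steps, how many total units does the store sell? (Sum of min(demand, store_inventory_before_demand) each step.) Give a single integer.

Answer: 21

Derivation:
Step 1: sold=3 (running total=3) -> [9 5 8]
Step 2: sold=3 (running total=6) -> [12 3 9]
Step 3: sold=3 (running total=9) -> [15 2 9]
Step 4: sold=3 (running total=12) -> [18 2 8]
Step 5: sold=3 (running total=15) -> [21 2 7]
Step 6: sold=3 (running total=18) -> [24 2 6]
Step 7: sold=3 (running total=21) -> [27 2 5]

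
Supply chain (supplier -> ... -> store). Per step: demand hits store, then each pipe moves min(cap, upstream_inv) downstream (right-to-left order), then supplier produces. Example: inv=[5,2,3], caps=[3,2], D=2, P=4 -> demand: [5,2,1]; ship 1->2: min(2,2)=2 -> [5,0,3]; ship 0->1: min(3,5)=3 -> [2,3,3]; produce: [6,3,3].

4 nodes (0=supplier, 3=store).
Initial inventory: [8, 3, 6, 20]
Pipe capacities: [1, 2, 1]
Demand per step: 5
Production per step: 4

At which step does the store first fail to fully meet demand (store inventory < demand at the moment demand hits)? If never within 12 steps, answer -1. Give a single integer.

Step 1: demand=5,sold=5 ship[2->3]=1 ship[1->2]=2 ship[0->1]=1 prod=4 -> [11 2 7 16]
Step 2: demand=5,sold=5 ship[2->3]=1 ship[1->2]=2 ship[0->1]=1 prod=4 -> [14 1 8 12]
Step 3: demand=5,sold=5 ship[2->3]=1 ship[1->2]=1 ship[0->1]=1 prod=4 -> [17 1 8 8]
Step 4: demand=5,sold=5 ship[2->3]=1 ship[1->2]=1 ship[0->1]=1 prod=4 -> [20 1 8 4]
Step 5: demand=5,sold=4 ship[2->3]=1 ship[1->2]=1 ship[0->1]=1 prod=4 -> [23 1 8 1]
Step 6: demand=5,sold=1 ship[2->3]=1 ship[1->2]=1 ship[0->1]=1 prod=4 -> [26 1 8 1]
Step 7: demand=5,sold=1 ship[2->3]=1 ship[1->2]=1 ship[0->1]=1 prod=4 -> [29 1 8 1]
Step 8: demand=5,sold=1 ship[2->3]=1 ship[1->2]=1 ship[0->1]=1 prod=4 -> [32 1 8 1]
Step 9: demand=5,sold=1 ship[2->3]=1 ship[1->2]=1 ship[0->1]=1 prod=4 -> [35 1 8 1]
Step 10: demand=5,sold=1 ship[2->3]=1 ship[1->2]=1 ship[0->1]=1 prod=4 -> [38 1 8 1]
Step 11: demand=5,sold=1 ship[2->3]=1 ship[1->2]=1 ship[0->1]=1 prod=4 -> [41 1 8 1]
Step 12: demand=5,sold=1 ship[2->3]=1 ship[1->2]=1 ship[0->1]=1 prod=4 -> [44 1 8 1]
First stockout at step 5

5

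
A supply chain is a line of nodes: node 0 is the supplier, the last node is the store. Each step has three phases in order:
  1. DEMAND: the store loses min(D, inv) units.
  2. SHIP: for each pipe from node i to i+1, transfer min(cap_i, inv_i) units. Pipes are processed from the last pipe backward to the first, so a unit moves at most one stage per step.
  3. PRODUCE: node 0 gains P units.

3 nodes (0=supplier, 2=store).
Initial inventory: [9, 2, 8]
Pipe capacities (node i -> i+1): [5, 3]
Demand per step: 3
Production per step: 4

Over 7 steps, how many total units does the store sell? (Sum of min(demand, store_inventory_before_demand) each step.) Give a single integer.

Step 1: sold=3 (running total=3) -> [8 5 7]
Step 2: sold=3 (running total=6) -> [7 7 7]
Step 3: sold=3 (running total=9) -> [6 9 7]
Step 4: sold=3 (running total=12) -> [5 11 7]
Step 5: sold=3 (running total=15) -> [4 13 7]
Step 6: sold=3 (running total=18) -> [4 14 7]
Step 7: sold=3 (running total=21) -> [4 15 7]

Answer: 21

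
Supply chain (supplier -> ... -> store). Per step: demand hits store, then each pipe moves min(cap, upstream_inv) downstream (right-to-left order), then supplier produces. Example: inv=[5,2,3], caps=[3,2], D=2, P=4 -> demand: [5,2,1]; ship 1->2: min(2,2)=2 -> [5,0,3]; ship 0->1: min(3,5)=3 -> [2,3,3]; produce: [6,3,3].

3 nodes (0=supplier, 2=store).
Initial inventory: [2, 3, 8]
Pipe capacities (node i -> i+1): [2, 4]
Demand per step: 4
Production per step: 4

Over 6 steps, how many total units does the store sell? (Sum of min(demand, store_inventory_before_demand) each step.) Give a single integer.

Step 1: sold=4 (running total=4) -> [4 2 7]
Step 2: sold=4 (running total=8) -> [6 2 5]
Step 3: sold=4 (running total=12) -> [8 2 3]
Step 4: sold=3 (running total=15) -> [10 2 2]
Step 5: sold=2 (running total=17) -> [12 2 2]
Step 6: sold=2 (running total=19) -> [14 2 2]

Answer: 19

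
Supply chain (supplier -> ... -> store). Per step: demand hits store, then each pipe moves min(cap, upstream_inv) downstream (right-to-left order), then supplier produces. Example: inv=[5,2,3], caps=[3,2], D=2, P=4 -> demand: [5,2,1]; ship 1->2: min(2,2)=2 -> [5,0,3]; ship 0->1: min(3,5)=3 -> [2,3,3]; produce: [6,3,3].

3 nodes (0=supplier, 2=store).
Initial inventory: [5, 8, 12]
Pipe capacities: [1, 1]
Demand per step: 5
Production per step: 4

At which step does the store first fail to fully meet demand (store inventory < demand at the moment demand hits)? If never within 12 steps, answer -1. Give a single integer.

Step 1: demand=5,sold=5 ship[1->2]=1 ship[0->1]=1 prod=4 -> [8 8 8]
Step 2: demand=5,sold=5 ship[1->2]=1 ship[0->1]=1 prod=4 -> [11 8 4]
Step 3: demand=5,sold=4 ship[1->2]=1 ship[0->1]=1 prod=4 -> [14 8 1]
Step 4: demand=5,sold=1 ship[1->2]=1 ship[0->1]=1 prod=4 -> [17 8 1]
Step 5: demand=5,sold=1 ship[1->2]=1 ship[0->1]=1 prod=4 -> [20 8 1]
Step 6: demand=5,sold=1 ship[1->2]=1 ship[0->1]=1 prod=4 -> [23 8 1]
Step 7: demand=5,sold=1 ship[1->2]=1 ship[0->1]=1 prod=4 -> [26 8 1]
Step 8: demand=5,sold=1 ship[1->2]=1 ship[0->1]=1 prod=4 -> [29 8 1]
Step 9: demand=5,sold=1 ship[1->2]=1 ship[0->1]=1 prod=4 -> [32 8 1]
Step 10: demand=5,sold=1 ship[1->2]=1 ship[0->1]=1 prod=4 -> [35 8 1]
Step 11: demand=5,sold=1 ship[1->2]=1 ship[0->1]=1 prod=4 -> [38 8 1]
Step 12: demand=5,sold=1 ship[1->2]=1 ship[0->1]=1 prod=4 -> [41 8 1]
First stockout at step 3

3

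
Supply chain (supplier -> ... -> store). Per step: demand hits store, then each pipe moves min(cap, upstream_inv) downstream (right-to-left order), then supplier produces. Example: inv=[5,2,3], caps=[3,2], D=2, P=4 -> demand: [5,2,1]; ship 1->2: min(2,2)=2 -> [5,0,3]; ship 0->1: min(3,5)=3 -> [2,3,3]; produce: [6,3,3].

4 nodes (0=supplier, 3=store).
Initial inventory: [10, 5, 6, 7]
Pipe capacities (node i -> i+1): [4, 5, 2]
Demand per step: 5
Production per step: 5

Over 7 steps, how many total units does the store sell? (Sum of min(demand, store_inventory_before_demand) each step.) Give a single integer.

Answer: 19

Derivation:
Step 1: sold=5 (running total=5) -> [11 4 9 4]
Step 2: sold=4 (running total=9) -> [12 4 11 2]
Step 3: sold=2 (running total=11) -> [13 4 13 2]
Step 4: sold=2 (running total=13) -> [14 4 15 2]
Step 5: sold=2 (running total=15) -> [15 4 17 2]
Step 6: sold=2 (running total=17) -> [16 4 19 2]
Step 7: sold=2 (running total=19) -> [17 4 21 2]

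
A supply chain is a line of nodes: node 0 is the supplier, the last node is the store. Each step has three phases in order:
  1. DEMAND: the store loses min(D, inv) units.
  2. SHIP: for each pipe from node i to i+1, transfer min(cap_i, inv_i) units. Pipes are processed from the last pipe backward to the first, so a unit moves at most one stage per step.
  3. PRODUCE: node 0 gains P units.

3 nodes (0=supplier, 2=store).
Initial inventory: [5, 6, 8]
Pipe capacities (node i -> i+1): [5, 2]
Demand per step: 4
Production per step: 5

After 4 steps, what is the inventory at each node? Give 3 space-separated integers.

Step 1: demand=4,sold=4 ship[1->2]=2 ship[0->1]=5 prod=5 -> inv=[5 9 6]
Step 2: demand=4,sold=4 ship[1->2]=2 ship[0->1]=5 prod=5 -> inv=[5 12 4]
Step 3: demand=4,sold=4 ship[1->2]=2 ship[0->1]=5 prod=5 -> inv=[5 15 2]
Step 4: demand=4,sold=2 ship[1->2]=2 ship[0->1]=5 prod=5 -> inv=[5 18 2]

5 18 2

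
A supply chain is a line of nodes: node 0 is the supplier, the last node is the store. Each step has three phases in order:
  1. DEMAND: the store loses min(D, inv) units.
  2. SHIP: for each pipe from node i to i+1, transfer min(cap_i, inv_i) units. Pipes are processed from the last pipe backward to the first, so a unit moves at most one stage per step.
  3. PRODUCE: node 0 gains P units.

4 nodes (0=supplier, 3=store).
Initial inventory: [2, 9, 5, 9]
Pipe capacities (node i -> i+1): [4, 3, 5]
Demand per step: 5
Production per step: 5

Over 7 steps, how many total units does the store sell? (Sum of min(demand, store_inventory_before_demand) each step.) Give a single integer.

Step 1: sold=5 (running total=5) -> [5 8 3 9]
Step 2: sold=5 (running total=10) -> [6 9 3 7]
Step 3: sold=5 (running total=15) -> [7 10 3 5]
Step 4: sold=5 (running total=20) -> [8 11 3 3]
Step 5: sold=3 (running total=23) -> [9 12 3 3]
Step 6: sold=3 (running total=26) -> [10 13 3 3]
Step 7: sold=3 (running total=29) -> [11 14 3 3]

Answer: 29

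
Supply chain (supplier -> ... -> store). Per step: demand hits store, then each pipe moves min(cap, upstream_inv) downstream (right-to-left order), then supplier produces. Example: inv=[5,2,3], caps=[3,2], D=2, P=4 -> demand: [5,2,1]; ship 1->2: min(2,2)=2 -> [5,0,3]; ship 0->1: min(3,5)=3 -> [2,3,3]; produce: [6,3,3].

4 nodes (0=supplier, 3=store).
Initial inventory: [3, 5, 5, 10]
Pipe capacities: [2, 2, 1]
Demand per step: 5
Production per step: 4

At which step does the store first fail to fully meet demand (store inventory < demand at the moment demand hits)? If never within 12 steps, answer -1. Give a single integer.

Step 1: demand=5,sold=5 ship[2->3]=1 ship[1->2]=2 ship[0->1]=2 prod=4 -> [5 5 6 6]
Step 2: demand=5,sold=5 ship[2->3]=1 ship[1->2]=2 ship[0->1]=2 prod=4 -> [7 5 7 2]
Step 3: demand=5,sold=2 ship[2->3]=1 ship[1->2]=2 ship[0->1]=2 prod=4 -> [9 5 8 1]
Step 4: demand=5,sold=1 ship[2->3]=1 ship[1->2]=2 ship[0->1]=2 prod=4 -> [11 5 9 1]
Step 5: demand=5,sold=1 ship[2->3]=1 ship[1->2]=2 ship[0->1]=2 prod=4 -> [13 5 10 1]
Step 6: demand=5,sold=1 ship[2->3]=1 ship[1->2]=2 ship[0->1]=2 prod=4 -> [15 5 11 1]
Step 7: demand=5,sold=1 ship[2->3]=1 ship[1->2]=2 ship[0->1]=2 prod=4 -> [17 5 12 1]
Step 8: demand=5,sold=1 ship[2->3]=1 ship[1->2]=2 ship[0->1]=2 prod=4 -> [19 5 13 1]
Step 9: demand=5,sold=1 ship[2->3]=1 ship[1->2]=2 ship[0->1]=2 prod=4 -> [21 5 14 1]
Step 10: demand=5,sold=1 ship[2->3]=1 ship[1->2]=2 ship[0->1]=2 prod=4 -> [23 5 15 1]
Step 11: demand=5,sold=1 ship[2->3]=1 ship[1->2]=2 ship[0->1]=2 prod=4 -> [25 5 16 1]
Step 12: demand=5,sold=1 ship[2->3]=1 ship[1->2]=2 ship[0->1]=2 prod=4 -> [27 5 17 1]
First stockout at step 3

3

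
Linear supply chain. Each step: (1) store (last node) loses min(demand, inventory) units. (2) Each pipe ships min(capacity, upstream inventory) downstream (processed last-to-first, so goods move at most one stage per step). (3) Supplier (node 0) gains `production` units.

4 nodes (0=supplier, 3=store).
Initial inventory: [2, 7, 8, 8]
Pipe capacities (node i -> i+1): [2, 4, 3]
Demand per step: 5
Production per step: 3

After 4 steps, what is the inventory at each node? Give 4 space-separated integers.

Step 1: demand=5,sold=5 ship[2->3]=3 ship[1->2]=4 ship[0->1]=2 prod=3 -> inv=[3 5 9 6]
Step 2: demand=5,sold=5 ship[2->3]=3 ship[1->2]=4 ship[0->1]=2 prod=3 -> inv=[4 3 10 4]
Step 3: demand=5,sold=4 ship[2->3]=3 ship[1->2]=3 ship[0->1]=2 prod=3 -> inv=[5 2 10 3]
Step 4: demand=5,sold=3 ship[2->3]=3 ship[1->2]=2 ship[0->1]=2 prod=3 -> inv=[6 2 9 3]

6 2 9 3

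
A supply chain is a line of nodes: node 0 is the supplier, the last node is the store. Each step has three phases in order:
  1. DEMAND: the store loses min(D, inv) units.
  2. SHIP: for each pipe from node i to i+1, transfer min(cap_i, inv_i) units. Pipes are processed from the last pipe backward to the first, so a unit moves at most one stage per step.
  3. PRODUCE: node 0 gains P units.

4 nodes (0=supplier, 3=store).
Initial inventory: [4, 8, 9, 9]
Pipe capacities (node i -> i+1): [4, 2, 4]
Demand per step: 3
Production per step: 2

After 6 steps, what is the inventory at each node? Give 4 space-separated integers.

Step 1: demand=3,sold=3 ship[2->3]=4 ship[1->2]=2 ship[0->1]=4 prod=2 -> inv=[2 10 7 10]
Step 2: demand=3,sold=3 ship[2->3]=4 ship[1->2]=2 ship[0->1]=2 prod=2 -> inv=[2 10 5 11]
Step 3: demand=3,sold=3 ship[2->3]=4 ship[1->2]=2 ship[0->1]=2 prod=2 -> inv=[2 10 3 12]
Step 4: demand=3,sold=3 ship[2->3]=3 ship[1->2]=2 ship[0->1]=2 prod=2 -> inv=[2 10 2 12]
Step 5: demand=3,sold=3 ship[2->3]=2 ship[1->2]=2 ship[0->1]=2 prod=2 -> inv=[2 10 2 11]
Step 6: demand=3,sold=3 ship[2->3]=2 ship[1->2]=2 ship[0->1]=2 prod=2 -> inv=[2 10 2 10]

2 10 2 10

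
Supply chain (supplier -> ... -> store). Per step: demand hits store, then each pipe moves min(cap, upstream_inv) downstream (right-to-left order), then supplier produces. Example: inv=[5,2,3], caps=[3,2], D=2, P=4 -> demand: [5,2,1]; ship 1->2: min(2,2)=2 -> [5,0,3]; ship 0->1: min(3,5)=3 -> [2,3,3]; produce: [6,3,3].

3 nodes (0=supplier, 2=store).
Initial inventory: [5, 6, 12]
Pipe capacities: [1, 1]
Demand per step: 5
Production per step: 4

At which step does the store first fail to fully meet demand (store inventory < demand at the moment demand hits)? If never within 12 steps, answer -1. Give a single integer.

Step 1: demand=5,sold=5 ship[1->2]=1 ship[0->1]=1 prod=4 -> [8 6 8]
Step 2: demand=5,sold=5 ship[1->2]=1 ship[0->1]=1 prod=4 -> [11 6 4]
Step 3: demand=5,sold=4 ship[1->2]=1 ship[0->1]=1 prod=4 -> [14 6 1]
Step 4: demand=5,sold=1 ship[1->2]=1 ship[0->1]=1 prod=4 -> [17 6 1]
Step 5: demand=5,sold=1 ship[1->2]=1 ship[0->1]=1 prod=4 -> [20 6 1]
Step 6: demand=5,sold=1 ship[1->2]=1 ship[0->1]=1 prod=4 -> [23 6 1]
Step 7: demand=5,sold=1 ship[1->2]=1 ship[0->1]=1 prod=4 -> [26 6 1]
Step 8: demand=5,sold=1 ship[1->2]=1 ship[0->1]=1 prod=4 -> [29 6 1]
Step 9: demand=5,sold=1 ship[1->2]=1 ship[0->1]=1 prod=4 -> [32 6 1]
Step 10: demand=5,sold=1 ship[1->2]=1 ship[0->1]=1 prod=4 -> [35 6 1]
Step 11: demand=5,sold=1 ship[1->2]=1 ship[0->1]=1 prod=4 -> [38 6 1]
Step 12: demand=5,sold=1 ship[1->2]=1 ship[0->1]=1 prod=4 -> [41 6 1]
First stockout at step 3

3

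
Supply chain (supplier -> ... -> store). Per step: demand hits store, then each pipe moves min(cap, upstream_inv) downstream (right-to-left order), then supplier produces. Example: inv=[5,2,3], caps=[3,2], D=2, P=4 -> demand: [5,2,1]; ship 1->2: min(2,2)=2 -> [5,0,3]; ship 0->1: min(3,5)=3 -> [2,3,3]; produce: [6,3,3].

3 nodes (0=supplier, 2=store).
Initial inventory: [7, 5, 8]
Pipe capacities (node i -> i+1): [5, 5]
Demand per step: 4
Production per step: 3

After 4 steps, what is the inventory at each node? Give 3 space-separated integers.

Step 1: demand=4,sold=4 ship[1->2]=5 ship[0->1]=5 prod=3 -> inv=[5 5 9]
Step 2: demand=4,sold=4 ship[1->2]=5 ship[0->1]=5 prod=3 -> inv=[3 5 10]
Step 3: demand=4,sold=4 ship[1->2]=5 ship[0->1]=3 prod=3 -> inv=[3 3 11]
Step 4: demand=4,sold=4 ship[1->2]=3 ship[0->1]=3 prod=3 -> inv=[3 3 10]

3 3 10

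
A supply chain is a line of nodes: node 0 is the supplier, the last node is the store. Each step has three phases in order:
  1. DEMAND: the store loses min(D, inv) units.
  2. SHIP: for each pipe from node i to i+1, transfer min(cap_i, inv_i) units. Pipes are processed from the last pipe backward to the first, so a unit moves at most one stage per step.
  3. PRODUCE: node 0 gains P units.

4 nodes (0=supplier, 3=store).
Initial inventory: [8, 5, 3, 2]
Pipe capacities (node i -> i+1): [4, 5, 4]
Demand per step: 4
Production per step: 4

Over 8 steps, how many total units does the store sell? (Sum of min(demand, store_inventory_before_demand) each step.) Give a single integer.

Answer: 29

Derivation:
Step 1: sold=2 (running total=2) -> [8 4 5 3]
Step 2: sold=3 (running total=5) -> [8 4 5 4]
Step 3: sold=4 (running total=9) -> [8 4 5 4]
Step 4: sold=4 (running total=13) -> [8 4 5 4]
Step 5: sold=4 (running total=17) -> [8 4 5 4]
Step 6: sold=4 (running total=21) -> [8 4 5 4]
Step 7: sold=4 (running total=25) -> [8 4 5 4]
Step 8: sold=4 (running total=29) -> [8 4 5 4]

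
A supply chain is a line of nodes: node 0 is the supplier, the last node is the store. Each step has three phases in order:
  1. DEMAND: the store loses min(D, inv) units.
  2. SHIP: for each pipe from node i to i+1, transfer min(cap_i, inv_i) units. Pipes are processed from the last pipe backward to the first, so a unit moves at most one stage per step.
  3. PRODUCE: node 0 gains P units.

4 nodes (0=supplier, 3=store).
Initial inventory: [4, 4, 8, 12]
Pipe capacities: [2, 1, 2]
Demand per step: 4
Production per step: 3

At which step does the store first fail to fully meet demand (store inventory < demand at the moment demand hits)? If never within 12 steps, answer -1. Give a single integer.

Step 1: demand=4,sold=4 ship[2->3]=2 ship[1->2]=1 ship[0->1]=2 prod=3 -> [5 5 7 10]
Step 2: demand=4,sold=4 ship[2->3]=2 ship[1->2]=1 ship[0->1]=2 prod=3 -> [6 6 6 8]
Step 3: demand=4,sold=4 ship[2->3]=2 ship[1->2]=1 ship[0->1]=2 prod=3 -> [7 7 5 6]
Step 4: demand=4,sold=4 ship[2->3]=2 ship[1->2]=1 ship[0->1]=2 prod=3 -> [8 8 4 4]
Step 5: demand=4,sold=4 ship[2->3]=2 ship[1->2]=1 ship[0->1]=2 prod=3 -> [9 9 3 2]
Step 6: demand=4,sold=2 ship[2->3]=2 ship[1->2]=1 ship[0->1]=2 prod=3 -> [10 10 2 2]
Step 7: demand=4,sold=2 ship[2->3]=2 ship[1->2]=1 ship[0->1]=2 prod=3 -> [11 11 1 2]
Step 8: demand=4,sold=2 ship[2->3]=1 ship[1->2]=1 ship[0->1]=2 prod=3 -> [12 12 1 1]
Step 9: demand=4,sold=1 ship[2->3]=1 ship[1->2]=1 ship[0->1]=2 prod=3 -> [13 13 1 1]
Step 10: demand=4,sold=1 ship[2->3]=1 ship[1->2]=1 ship[0->1]=2 prod=3 -> [14 14 1 1]
Step 11: demand=4,sold=1 ship[2->3]=1 ship[1->2]=1 ship[0->1]=2 prod=3 -> [15 15 1 1]
Step 12: demand=4,sold=1 ship[2->3]=1 ship[1->2]=1 ship[0->1]=2 prod=3 -> [16 16 1 1]
First stockout at step 6

6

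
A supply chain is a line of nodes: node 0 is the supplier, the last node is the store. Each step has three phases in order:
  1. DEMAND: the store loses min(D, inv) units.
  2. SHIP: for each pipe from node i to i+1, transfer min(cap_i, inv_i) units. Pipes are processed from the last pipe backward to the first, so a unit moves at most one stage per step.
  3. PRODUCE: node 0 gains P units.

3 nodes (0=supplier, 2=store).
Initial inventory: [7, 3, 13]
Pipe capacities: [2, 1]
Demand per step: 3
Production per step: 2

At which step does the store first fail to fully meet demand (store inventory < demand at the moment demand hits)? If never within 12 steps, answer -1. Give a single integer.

Step 1: demand=3,sold=3 ship[1->2]=1 ship[0->1]=2 prod=2 -> [7 4 11]
Step 2: demand=3,sold=3 ship[1->2]=1 ship[0->1]=2 prod=2 -> [7 5 9]
Step 3: demand=3,sold=3 ship[1->2]=1 ship[0->1]=2 prod=2 -> [7 6 7]
Step 4: demand=3,sold=3 ship[1->2]=1 ship[0->1]=2 prod=2 -> [7 7 5]
Step 5: demand=3,sold=3 ship[1->2]=1 ship[0->1]=2 prod=2 -> [7 8 3]
Step 6: demand=3,sold=3 ship[1->2]=1 ship[0->1]=2 prod=2 -> [7 9 1]
Step 7: demand=3,sold=1 ship[1->2]=1 ship[0->1]=2 prod=2 -> [7 10 1]
Step 8: demand=3,sold=1 ship[1->2]=1 ship[0->1]=2 prod=2 -> [7 11 1]
Step 9: demand=3,sold=1 ship[1->2]=1 ship[0->1]=2 prod=2 -> [7 12 1]
Step 10: demand=3,sold=1 ship[1->2]=1 ship[0->1]=2 prod=2 -> [7 13 1]
Step 11: demand=3,sold=1 ship[1->2]=1 ship[0->1]=2 prod=2 -> [7 14 1]
Step 12: demand=3,sold=1 ship[1->2]=1 ship[0->1]=2 prod=2 -> [7 15 1]
First stockout at step 7

7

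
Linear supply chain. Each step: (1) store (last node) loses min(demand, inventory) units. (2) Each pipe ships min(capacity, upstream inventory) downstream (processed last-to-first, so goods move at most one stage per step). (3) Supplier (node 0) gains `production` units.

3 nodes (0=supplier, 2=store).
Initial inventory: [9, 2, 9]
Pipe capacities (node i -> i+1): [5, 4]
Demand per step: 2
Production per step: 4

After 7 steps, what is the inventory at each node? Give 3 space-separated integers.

Step 1: demand=2,sold=2 ship[1->2]=2 ship[0->1]=5 prod=4 -> inv=[8 5 9]
Step 2: demand=2,sold=2 ship[1->2]=4 ship[0->1]=5 prod=4 -> inv=[7 6 11]
Step 3: demand=2,sold=2 ship[1->2]=4 ship[0->1]=5 prod=4 -> inv=[6 7 13]
Step 4: demand=2,sold=2 ship[1->2]=4 ship[0->1]=5 prod=4 -> inv=[5 8 15]
Step 5: demand=2,sold=2 ship[1->2]=4 ship[0->1]=5 prod=4 -> inv=[4 9 17]
Step 6: demand=2,sold=2 ship[1->2]=4 ship[0->1]=4 prod=4 -> inv=[4 9 19]
Step 7: demand=2,sold=2 ship[1->2]=4 ship[0->1]=4 prod=4 -> inv=[4 9 21]

4 9 21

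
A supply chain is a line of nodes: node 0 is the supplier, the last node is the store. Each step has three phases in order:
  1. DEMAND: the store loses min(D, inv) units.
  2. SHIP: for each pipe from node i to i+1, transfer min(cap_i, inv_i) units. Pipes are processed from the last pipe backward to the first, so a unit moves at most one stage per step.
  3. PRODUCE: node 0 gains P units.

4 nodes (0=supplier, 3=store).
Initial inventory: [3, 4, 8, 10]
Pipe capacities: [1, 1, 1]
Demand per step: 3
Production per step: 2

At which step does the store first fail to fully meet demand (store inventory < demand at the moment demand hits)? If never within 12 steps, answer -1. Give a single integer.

Step 1: demand=3,sold=3 ship[2->3]=1 ship[1->2]=1 ship[0->1]=1 prod=2 -> [4 4 8 8]
Step 2: demand=3,sold=3 ship[2->3]=1 ship[1->2]=1 ship[0->1]=1 prod=2 -> [5 4 8 6]
Step 3: demand=3,sold=3 ship[2->3]=1 ship[1->2]=1 ship[0->1]=1 prod=2 -> [6 4 8 4]
Step 4: demand=3,sold=3 ship[2->3]=1 ship[1->2]=1 ship[0->1]=1 prod=2 -> [7 4 8 2]
Step 5: demand=3,sold=2 ship[2->3]=1 ship[1->2]=1 ship[0->1]=1 prod=2 -> [8 4 8 1]
Step 6: demand=3,sold=1 ship[2->3]=1 ship[1->2]=1 ship[0->1]=1 prod=2 -> [9 4 8 1]
Step 7: demand=3,sold=1 ship[2->3]=1 ship[1->2]=1 ship[0->1]=1 prod=2 -> [10 4 8 1]
Step 8: demand=3,sold=1 ship[2->3]=1 ship[1->2]=1 ship[0->1]=1 prod=2 -> [11 4 8 1]
Step 9: demand=3,sold=1 ship[2->3]=1 ship[1->2]=1 ship[0->1]=1 prod=2 -> [12 4 8 1]
Step 10: demand=3,sold=1 ship[2->3]=1 ship[1->2]=1 ship[0->1]=1 prod=2 -> [13 4 8 1]
Step 11: demand=3,sold=1 ship[2->3]=1 ship[1->2]=1 ship[0->1]=1 prod=2 -> [14 4 8 1]
Step 12: demand=3,sold=1 ship[2->3]=1 ship[1->2]=1 ship[0->1]=1 prod=2 -> [15 4 8 1]
First stockout at step 5

5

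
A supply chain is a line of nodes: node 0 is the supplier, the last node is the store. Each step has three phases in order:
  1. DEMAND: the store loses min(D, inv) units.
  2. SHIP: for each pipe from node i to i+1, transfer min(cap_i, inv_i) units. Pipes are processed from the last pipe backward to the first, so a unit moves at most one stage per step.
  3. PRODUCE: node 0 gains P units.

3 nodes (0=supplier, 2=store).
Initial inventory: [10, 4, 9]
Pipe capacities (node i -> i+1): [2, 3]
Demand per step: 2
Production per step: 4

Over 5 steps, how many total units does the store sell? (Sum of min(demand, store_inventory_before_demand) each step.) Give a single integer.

Step 1: sold=2 (running total=2) -> [12 3 10]
Step 2: sold=2 (running total=4) -> [14 2 11]
Step 3: sold=2 (running total=6) -> [16 2 11]
Step 4: sold=2 (running total=8) -> [18 2 11]
Step 5: sold=2 (running total=10) -> [20 2 11]

Answer: 10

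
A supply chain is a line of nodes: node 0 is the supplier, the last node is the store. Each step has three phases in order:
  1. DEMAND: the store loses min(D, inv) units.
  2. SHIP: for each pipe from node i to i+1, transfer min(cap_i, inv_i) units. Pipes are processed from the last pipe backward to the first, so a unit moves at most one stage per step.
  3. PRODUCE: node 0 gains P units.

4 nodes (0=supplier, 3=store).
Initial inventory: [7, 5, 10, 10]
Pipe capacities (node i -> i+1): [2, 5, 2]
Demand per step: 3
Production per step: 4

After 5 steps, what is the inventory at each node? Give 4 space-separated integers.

Step 1: demand=3,sold=3 ship[2->3]=2 ship[1->2]=5 ship[0->1]=2 prod=4 -> inv=[9 2 13 9]
Step 2: demand=3,sold=3 ship[2->3]=2 ship[1->2]=2 ship[0->1]=2 prod=4 -> inv=[11 2 13 8]
Step 3: demand=3,sold=3 ship[2->3]=2 ship[1->2]=2 ship[0->1]=2 prod=4 -> inv=[13 2 13 7]
Step 4: demand=3,sold=3 ship[2->3]=2 ship[1->2]=2 ship[0->1]=2 prod=4 -> inv=[15 2 13 6]
Step 5: demand=3,sold=3 ship[2->3]=2 ship[1->2]=2 ship[0->1]=2 prod=4 -> inv=[17 2 13 5]

17 2 13 5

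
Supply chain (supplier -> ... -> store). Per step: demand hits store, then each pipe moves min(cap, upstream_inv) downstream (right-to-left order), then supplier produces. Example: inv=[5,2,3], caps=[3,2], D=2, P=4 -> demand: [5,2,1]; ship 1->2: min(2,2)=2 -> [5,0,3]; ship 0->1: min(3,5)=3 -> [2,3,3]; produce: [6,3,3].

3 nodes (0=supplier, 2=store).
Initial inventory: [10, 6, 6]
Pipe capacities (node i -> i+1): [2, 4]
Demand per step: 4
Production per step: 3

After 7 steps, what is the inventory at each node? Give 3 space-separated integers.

Step 1: demand=4,sold=4 ship[1->2]=4 ship[0->1]=2 prod=3 -> inv=[11 4 6]
Step 2: demand=4,sold=4 ship[1->2]=4 ship[0->1]=2 prod=3 -> inv=[12 2 6]
Step 3: demand=4,sold=4 ship[1->2]=2 ship[0->1]=2 prod=3 -> inv=[13 2 4]
Step 4: demand=4,sold=4 ship[1->2]=2 ship[0->1]=2 prod=3 -> inv=[14 2 2]
Step 5: demand=4,sold=2 ship[1->2]=2 ship[0->1]=2 prod=3 -> inv=[15 2 2]
Step 6: demand=4,sold=2 ship[1->2]=2 ship[0->1]=2 prod=3 -> inv=[16 2 2]
Step 7: demand=4,sold=2 ship[1->2]=2 ship[0->1]=2 prod=3 -> inv=[17 2 2]

17 2 2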